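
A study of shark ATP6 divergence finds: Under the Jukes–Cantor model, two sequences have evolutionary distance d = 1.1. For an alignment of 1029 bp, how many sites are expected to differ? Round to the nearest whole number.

594

Invert JC69: p = (3/4)(1 − e^(−4d/3)) = 0.75 × (1 − e^(-1.466667)) = 0.75 × (1 − 0.230693) = 0.576980.
Expected differing sites = pL ≈ 0.576980 × 1029 = 593.71242 ≈ 594.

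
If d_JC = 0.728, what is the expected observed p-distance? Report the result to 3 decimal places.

p = (3/4)(1 − e^(−4d/3)) = 0.75 × (1 − e^(-0.970667)) = 0.75 × (1 − 0.378830) = 0.465878.

0.466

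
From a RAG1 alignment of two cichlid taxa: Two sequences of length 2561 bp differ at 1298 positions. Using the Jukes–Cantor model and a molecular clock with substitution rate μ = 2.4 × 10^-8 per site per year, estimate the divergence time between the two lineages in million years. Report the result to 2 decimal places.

17.60

p = 1298/2561 ≈ 0.506833.
d = −(3/4) ln(1 − 4p/3) = −0.75 ln(1 − 0.675777) = −0.75 ln(0.324223)
  = −0.75 × (-1.126324) = 0.844743 substitutions/site.
Under a molecular clock d = 2μt, so t = d/(2μ) = 0.844743 / (2 × 2.4 × 10^-8) = 17.60 million years.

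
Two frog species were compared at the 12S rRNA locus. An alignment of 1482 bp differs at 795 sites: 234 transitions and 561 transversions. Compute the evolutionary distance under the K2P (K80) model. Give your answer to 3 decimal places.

0.946

P = 234/1482 ≈ 0.157895 and Q = 561/1482 ≈ 0.378543.
Under the Kimura two-parameter model, d = −½ ln(1 − 2P − Q) − ¼ ln(1 − 2Q).
1 − 2P − Q = 0.305667, giving −½ ln(0.305667) = 0.592630.
1 − 2Q = 0.242914, giving −¼ ln(0.242914) = 0.353762.
d = 0.592630 + 0.353762 = 0.946392.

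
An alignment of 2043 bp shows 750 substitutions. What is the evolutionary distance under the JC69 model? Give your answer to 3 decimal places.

0.504

p = 750/2043 ≈ 0.367107.
d = −(3/4) ln(1 − 4p/3) = −0.75 ln(1 − 0.489476) = −0.75 ln(0.510524)
  = −0.75 × (-0.672318) = 0.504239 substitutions/site.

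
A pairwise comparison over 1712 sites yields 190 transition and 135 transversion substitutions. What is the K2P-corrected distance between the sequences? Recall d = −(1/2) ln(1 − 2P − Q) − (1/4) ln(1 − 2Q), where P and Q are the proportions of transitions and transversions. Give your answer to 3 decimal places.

0.222

P = 190/1712 ≈ 0.110981 and Q = 135/1712 ≈ 0.078855.
Under the Kimura two-parameter model, d = −½ ln(1 − 2P − Q) − ¼ ln(1 − 2Q).
1 − 2P − Q = 0.699183, giving −½ ln(0.699183) = 0.178921.
1 − 2Q = 0.84229, giving −¼ ln(0.84229) = 0.042908.
d = 0.178921 + 0.042908 = 0.221829.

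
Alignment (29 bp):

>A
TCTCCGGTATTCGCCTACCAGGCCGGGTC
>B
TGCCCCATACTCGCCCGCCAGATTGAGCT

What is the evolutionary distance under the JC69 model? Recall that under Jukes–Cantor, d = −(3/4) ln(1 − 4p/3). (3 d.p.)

0.683

The sequences differ at 13 of 29 sites, so p = 13/29 ≈ 0.448276.
d = −(3/4) ln(1 − 4p/3) = −0.75 ln(1 − 0.597701) = −0.75 ln(0.402299)
  = −0.75 × (-0.910560) = 0.682920 substitutions/site.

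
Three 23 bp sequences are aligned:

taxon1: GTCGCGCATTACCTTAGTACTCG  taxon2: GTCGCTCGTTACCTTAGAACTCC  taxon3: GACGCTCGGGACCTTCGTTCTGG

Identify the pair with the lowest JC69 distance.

taxon1 and taxon2

taxon1–taxon2: 4/23 differ, p = 0.174, d = 0.198.
taxon1–taxon3: 8/23 differ, p = 0.348, d = 0.467.
taxon2–taxon3: 8/23 differ, p = 0.348, d = 0.467.
The smallest distance is between taxon1 and taxon2.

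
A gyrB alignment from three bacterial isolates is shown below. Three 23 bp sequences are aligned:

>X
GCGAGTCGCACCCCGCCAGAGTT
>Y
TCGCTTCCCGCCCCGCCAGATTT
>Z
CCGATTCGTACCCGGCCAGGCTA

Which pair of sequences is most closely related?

X–Y: 6/23 differ, p = 0.261, d = 0.321.
X–Z: 7/23 differ, p = 0.304, d = 0.390.
Y–Z: 9/23 differ, p = 0.391, d = 0.553.
The smallest distance is between X and Y.

X and Y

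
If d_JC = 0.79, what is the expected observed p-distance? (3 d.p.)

0.488

p = (3/4)(1 − e^(−4d/3)) = 0.75 × (1 − e^(-1.053333)) = 0.75 × (1 − 0.348773) = 0.488420.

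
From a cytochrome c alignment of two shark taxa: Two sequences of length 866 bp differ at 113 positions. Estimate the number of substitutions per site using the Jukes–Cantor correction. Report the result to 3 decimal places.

0.143

p = 113/866 ≈ 0.130485.
d = −(3/4) ln(1 − 4p/3) = −0.75 ln(1 − 0.17398) = −0.75 ln(0.82602)
  = −0.75 × (-0.191136) = 0.143352 substitutions/site.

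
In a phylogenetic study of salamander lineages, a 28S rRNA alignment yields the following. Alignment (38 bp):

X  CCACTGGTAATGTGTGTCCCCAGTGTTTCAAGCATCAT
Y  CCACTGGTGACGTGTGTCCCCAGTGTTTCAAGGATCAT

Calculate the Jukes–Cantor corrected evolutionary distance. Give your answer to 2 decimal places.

The sequences differ at 3 of 38 sites (9, 11, 33), so p = 3/38 ≈ 0.078947.
d = −(3/4) ln(1 − 4p/3) = −0.75 ln(1 − 0.105263) = −0.75 ln(0.894737)
  = −0.75 × (-0.111225) = 0.083419 substitutions/site.

0.08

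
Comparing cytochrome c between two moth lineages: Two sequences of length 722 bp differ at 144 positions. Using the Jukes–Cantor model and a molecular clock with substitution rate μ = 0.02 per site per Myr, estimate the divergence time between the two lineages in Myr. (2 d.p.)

5.80

p = 144/722 ≈ 0.199446.
d = −(3/4) ln(1 − 4p/3) = −0.75 ln(1 − 0.265928) = −0.75 ln(0.734072)
  = −0.75 × (-0.309148) = 0.231861 substitutions/site.
Under a molecular clock d = 2μt, so t = d/(2μ) = 0.231861 / (2 × 0.02) = 5.80 Myr.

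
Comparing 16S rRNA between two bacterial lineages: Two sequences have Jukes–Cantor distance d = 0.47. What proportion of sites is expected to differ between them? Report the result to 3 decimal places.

0.349

p = (3/4)(1 − e^(−4d/3)) = 0.75 × (1 − e^(-0.626667)) = 0.75 × (1 − 0.534370) = 0.349223.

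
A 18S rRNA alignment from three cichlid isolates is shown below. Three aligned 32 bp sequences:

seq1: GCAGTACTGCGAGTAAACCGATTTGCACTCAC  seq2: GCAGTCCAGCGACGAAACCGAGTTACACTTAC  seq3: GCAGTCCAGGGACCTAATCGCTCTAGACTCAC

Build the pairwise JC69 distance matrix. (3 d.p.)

d(seq1,seq2) = 0.259, d(seq1,seq3) = 0.460, d(seq2,seq3) = 0.353

seq1–seq2: 7/32 sites differ → p = 0.21875, d = −0.75 ln(1 − 0.291667) = 0.258631 ≈ 0.259.
seq1–seq3: 11/32 sites differ → p = 0.34375, d = −0.75 ln(1 − 0.458333) = 0.459828 ≈ 0.460.
seq2–seq3: 9/32 sites differ → p = 0.28125, d = −0.75 ln(1 − 0.375) = 0.352503 ≈ 0.353.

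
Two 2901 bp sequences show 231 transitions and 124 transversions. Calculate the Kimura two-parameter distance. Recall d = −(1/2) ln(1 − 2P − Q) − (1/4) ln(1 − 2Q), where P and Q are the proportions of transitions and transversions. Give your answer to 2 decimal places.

0.14

P = 231/2901 ≈ 0.079628 and Q = 124/2901 ≈ 0.042744.
Under the Kimura two-parameter model, d = −½ ln(1 − 2P − Q) − ¼ ln(1 − 2Q).
1 − 2P − Q = 0.798, giving −½ ln(0.798) = 0.112823.
1 − 2Q = 0.914512, giving −¼ ln(0.914512) = 0.022341.
d = 0.112823 + 0.022341 = 0.135164.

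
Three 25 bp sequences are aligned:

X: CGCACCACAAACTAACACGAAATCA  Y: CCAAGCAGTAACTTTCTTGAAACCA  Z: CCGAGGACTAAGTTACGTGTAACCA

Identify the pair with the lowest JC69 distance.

Y and Z

X–Y: 10/25 differ, p = 0.400, d = 0.572.
X–Z: 11/25 differ, p = 0.440, d = 0.663.
Y–Z: 7/25 differ, p = 0.280, d = 0.351.
The smallest distance is between Y and Z.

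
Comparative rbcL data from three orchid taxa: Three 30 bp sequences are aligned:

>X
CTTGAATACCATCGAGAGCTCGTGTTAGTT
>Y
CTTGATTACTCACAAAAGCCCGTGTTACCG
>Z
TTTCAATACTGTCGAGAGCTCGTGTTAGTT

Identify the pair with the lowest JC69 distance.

X and Z

X–Y: 10/30 differ, p = 0.333, d = 0.441.
X–Z: 4/30 differ, p = 0.133, d = 0.147.
Y–Z: 11/30 differ, p = 0.367, d = 0.503.
The smallest distance is between X and Z.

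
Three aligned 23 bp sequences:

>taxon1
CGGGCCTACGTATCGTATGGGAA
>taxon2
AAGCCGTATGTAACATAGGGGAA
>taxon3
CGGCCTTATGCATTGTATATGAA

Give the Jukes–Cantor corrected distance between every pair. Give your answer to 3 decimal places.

taxon1–taxon2: 8/23 sites differ → p ≈ 0.347826, d = −0.75 ln(1 − 0.463768) = 0.467391 ≈ 0.467.
taxon1–taxon3: 7/23 sites differ → p ≈ 0.304348, d = −0.75 ln(1 − 0.405797) = 0.390401 ≈ 0.390.
taxon2–taxon3: 10/23 sites differ → p ≈ 0.434783, d = −0.75 ln(1 − 0.579711) = 0.650110 ≈ 0.650.

d(taxon1,taxon2) = 0.467, d(taxon1,taxon3) = 0.390, d(taxon2,taxon3) = 0.650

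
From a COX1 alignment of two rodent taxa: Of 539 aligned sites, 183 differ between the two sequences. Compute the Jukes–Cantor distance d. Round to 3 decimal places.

0.452

p = 183/539 ≈ 0.339518.
d = −(3/4) ln(1 − 4p/3) = −0.75 ln(1 − 0.452691) = −0.75 ln(0.547309)
  = −0.75 × (-0.602742) = 0.452057 substitutions/site.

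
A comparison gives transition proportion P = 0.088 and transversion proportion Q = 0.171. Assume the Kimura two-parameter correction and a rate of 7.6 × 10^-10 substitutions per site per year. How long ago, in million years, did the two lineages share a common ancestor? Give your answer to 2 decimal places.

209.03

Under the Kimura two-parameter model, d = −½ ln(1 − 2P − Q) − ¼ ln(1 − 2Q).
1 − 2P − Q = 0.653, giving −½ ln(0.653) = 0.213089.
1 − 2Q = 0.658, giving −¼ ln(0.658) = 0.104638.
d = 0.213089 + 0.104638 = 0.317727.
Under a molecular clock d = 2μt, so t = d/(2μ) = 0.317727 / (2 × 7.6 × 10^-10) = 209.03 million years.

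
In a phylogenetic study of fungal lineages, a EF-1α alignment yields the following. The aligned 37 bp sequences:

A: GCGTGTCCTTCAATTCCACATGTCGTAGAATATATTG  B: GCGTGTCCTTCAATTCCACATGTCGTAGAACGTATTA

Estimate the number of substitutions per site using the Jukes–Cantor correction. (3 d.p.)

The sequences differ at 3 of 37 sites (31, 32, 37), so p = 3/37 ≈ 0.081081.
d = −(3/4) ln(1 − 4p/3) = −0.75 ln(1 − 0.108108) = −0.75 ln(0.891892)
  = −0.75 × (-0.114410) = 0.085808 substitutions/site.

0.086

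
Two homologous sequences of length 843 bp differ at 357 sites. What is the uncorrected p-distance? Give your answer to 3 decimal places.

p = 357/843 = 0.423487… ≈ 0.423 (to 3 d.p.).

0.423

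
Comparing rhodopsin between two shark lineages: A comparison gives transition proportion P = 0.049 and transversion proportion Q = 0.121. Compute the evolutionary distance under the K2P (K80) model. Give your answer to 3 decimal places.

0.193

Under the Kimura two-parameter model, d = −½ ln(1 − 2P − Q) − ¼ ln(1 − 2Q).
1 − 2P − Q = 0.781, giving −½ ln(0.781) = 0.123590.
1 − 2Q = 0.758, giving −¼ ln(0.758) = 0.069268.
d = 0.123590 + 0.069268 = 0.192858.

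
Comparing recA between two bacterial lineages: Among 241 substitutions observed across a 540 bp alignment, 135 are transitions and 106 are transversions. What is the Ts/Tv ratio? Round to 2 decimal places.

1.27

R = 135/106 = 1.273584… ≈ 1.27 (to 2 d.p.).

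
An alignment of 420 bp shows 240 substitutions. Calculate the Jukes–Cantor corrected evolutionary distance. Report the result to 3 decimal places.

1.076

p = 240/420 ≈ 0.571429.
d = −(3/4) ln(1 − 4p/3) = −0.75 ln(1 − 0.761905) = −0.75 ln(0.238095)
  = −0.75 × (-1.435086) = 1.076315 substitutions/site.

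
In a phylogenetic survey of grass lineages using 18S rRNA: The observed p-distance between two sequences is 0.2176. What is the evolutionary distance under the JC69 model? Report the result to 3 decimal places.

d = −(3/4) ln(1 − 4p/3) = −0.75 ln(1 − 0.290133) = −0.75 ln(0.709867)
  = −0.75 × (-0.342678) = 0.257009 substitutions/site.

0.257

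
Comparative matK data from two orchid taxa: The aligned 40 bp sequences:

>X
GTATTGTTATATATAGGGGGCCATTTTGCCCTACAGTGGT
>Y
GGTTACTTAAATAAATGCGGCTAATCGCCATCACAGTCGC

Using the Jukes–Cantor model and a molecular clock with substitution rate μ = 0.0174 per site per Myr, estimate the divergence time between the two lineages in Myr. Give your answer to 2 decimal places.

19.75

The sequences differ at 18 of 40 sites, so p = 18/40 = 0.45.
d = −(3/4) ln(1 − 4p/3) = −0.75 ln(1 − 0.6) = −0.75 ln(0.4)
  = −0.75 × (-0.916291) = 0.687218 substitutions/site.
Under a molecular clock d = 2μt, so t = d/(2μ) = 0.687218 / (2 × 0.0174) = 19.75 Myr.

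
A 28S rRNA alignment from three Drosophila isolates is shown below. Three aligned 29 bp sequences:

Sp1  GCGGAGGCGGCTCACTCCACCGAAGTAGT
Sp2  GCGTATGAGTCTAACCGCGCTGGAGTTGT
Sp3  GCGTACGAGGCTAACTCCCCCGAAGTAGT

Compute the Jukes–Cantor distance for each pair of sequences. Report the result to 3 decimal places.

Sp1–Sp2: 11/29 sites differ → p ≈ 0.37931, d = −0.75 ln(1 − 0.505747) = 0.528531 ≈ 0.529.
Sp1–Sp3: 5/29 sites differ → p ≈ 0.172414, d = −0.75 ln(1 − 0.229885) = 0.195912 ≈ 0.196.
Sp2–Sp3: 8/29 sites differ → p ≈ 0.275862, d = −0.75 ln(1 − 0.367816) = 0.343931 ≈ 0.344.

d(Sp1,Sp2) = 0.529, d(Sp1,Sp3) = 0.196, d(Sp2,Sp3) = 0.344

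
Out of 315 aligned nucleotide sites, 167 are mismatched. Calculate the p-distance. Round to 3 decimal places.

0.530

p = 167/315 = 0.530158… ≈ 0.530 (to 3 d.p.).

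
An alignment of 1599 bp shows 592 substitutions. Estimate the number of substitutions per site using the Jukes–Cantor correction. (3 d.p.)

0.510

p = 592/1599 ≈ 0.370231.
d = −(3/4) ln(1 − 4p/3) = −0.75 ln(1 − 0.493641) = −0.75 ln(0.506359)
  = −0.75 × (-0.680509) = 0.510382 substitutions/site.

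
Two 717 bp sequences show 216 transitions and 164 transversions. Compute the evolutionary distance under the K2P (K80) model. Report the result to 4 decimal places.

P = 216/717 ≈ 0.301255 and Q = 164/717 ≈ 0.228731.
Under the Kimura two-parameter model, d = −½ ln(1 − 2P − Q) − ¼ ln(1 − 2Q).
1 − 2P − Q = 0.168759, giving −½ ln(0.168759) = 0.889642.
1 − 2Q = 0.542538, giving −¼ ln(0.542538) = 0.152874.
d = 0.889642 + 0.152874 = 1.042516.

1.0425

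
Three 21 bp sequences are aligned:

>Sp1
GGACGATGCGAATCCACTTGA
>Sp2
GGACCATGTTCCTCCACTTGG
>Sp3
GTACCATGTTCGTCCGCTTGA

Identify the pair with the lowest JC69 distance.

Sp2 and Sp3

Sp1–Sp2: 6/21 differ, p = 0.286, d = 0.360.
Sp1–Sp3: 7/21 differ, p = 0.333, d = 0.441.
Sp2–Sp3: 4/21 differ, p = 0.190, d = 0.220.
The smallest distance is between Sp2 and Sp3.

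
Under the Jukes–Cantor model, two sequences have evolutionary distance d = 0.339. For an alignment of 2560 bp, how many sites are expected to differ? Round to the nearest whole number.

Invert JC69: p = (3/4)(1 − e^(−4d/3)) = 0.75 × (1 − e^(-0.452)) = 0.75 × (1 − 0.636354) = 0.272735.
Expected differing sites = pL ≈ 0.272735 × 2560 = 698.2016 ≈ 698.

698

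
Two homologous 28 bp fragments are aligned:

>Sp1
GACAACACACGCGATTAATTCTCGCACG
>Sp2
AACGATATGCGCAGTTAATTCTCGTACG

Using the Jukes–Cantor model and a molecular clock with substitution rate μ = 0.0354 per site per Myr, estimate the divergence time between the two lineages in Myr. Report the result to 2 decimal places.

5.08

The sequences differ at 8 of 28 sites (1, 4, 6, 8, 9, 13, 14, 25), so p = 8/28 ≈ 0.285714.
d = −(3/4) ln(1 − 4p/3) = −0.75 ln(1 − 0.380952) = −0.75 ln(0.619048)
  = −0.75 × (-0.479572) = 0.359679 substitutions/site.
Under a molecular clock d = 2μt, so t = d/(2μ) = 0.359679 / (2 × 0.0354) = 5.08 Myr.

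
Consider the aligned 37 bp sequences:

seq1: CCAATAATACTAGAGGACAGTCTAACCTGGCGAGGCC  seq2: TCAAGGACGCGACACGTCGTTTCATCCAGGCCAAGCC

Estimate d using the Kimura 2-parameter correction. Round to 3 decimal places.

Of 37 sites, 8 differences are transitions and 9 are transversions, so P = 8/37 ≈ 0.216216 and Q = 9/37 ≈ 0.243243.
Under the Kimura two-parameter model, d = −½ ln(1 − 2P − Q) − ¼ ln(1 − 2Q).
1 − 2P − Q = 0.324325, giving −½ ln(0.324325) = 0.563005.
1 − 2Q = 0.513514, giving −¼ ln(0.513514) = 0.166619.
d = 0.563005 + 0.166619 = 0.729624.

0.730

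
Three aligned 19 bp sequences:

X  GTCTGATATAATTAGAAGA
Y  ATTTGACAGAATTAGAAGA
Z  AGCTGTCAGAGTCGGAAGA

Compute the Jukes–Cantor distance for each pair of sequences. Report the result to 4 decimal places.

X–Y: 4/19 sites differ → p ≈ 0.210526, d = −0.75 ln(1 − 0.280701) = 0.247109 ≈ 0.2471.
X–Z: 8/19 sites differ → p ≈ 0.421053, d = −0.75 ln(1 − 0.561404) = 0.618132 ≈ 0.6181.
Y–Z: 6/19 sites differ → p ≈ 0.315789, d = −0.75 ln(1 − 0.421052) = 0.409907 ≈ 0.4099.

d(X,Y) = 0.2471, d(X,Z) = 0.6181, d(Y,Z) = 0.4099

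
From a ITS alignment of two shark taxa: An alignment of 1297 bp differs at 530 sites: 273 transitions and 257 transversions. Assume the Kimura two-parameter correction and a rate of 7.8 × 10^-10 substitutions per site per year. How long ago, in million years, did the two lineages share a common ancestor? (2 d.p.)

390.26

P = 273/1297 ≈ 0.210486 and Q = 257/1297 ≈ 0.19815.
Under the Kimura two-parameter model, d = −½ ln(1 − 2P − Q) − ¼ ln(1 − 2Q).
1 − 2P − Q = 0.380878, giving −½ ln(0.380878) = 0.482638.
1 − 2Q = 0.6037, giving −¼ ln(0.6037) = 0.126169.
d = 0.482638 + 0.126169 = 0.608807.
Under a molecular clock d = 2μt, so t = d/(2μ) = 0.608807 / (2 × 7.8 × 10^-10) = 390.26 million years.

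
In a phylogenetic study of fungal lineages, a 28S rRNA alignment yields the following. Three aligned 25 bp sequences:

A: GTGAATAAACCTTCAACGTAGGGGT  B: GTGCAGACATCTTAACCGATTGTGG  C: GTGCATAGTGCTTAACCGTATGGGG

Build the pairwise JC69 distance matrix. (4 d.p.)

A–B: 11/25 sites differ → p = 0.44, d = −0.75 ln(1 − 0.586667) = 0.662626 ≈ 0.6626.
A–C: 8/25 sites differ → p = 0.32, d = −0.75 ln(1 − 0.426667) = 0.417216 ≈ 0.4172.
B–C: 7/25 sites differ → p = 0.28, d = −0.75 ln(1 − 0.373333) = 0.350505 ≈ 0.3505.

d(A,B) = 0.6626, d(A,C) = 0.4172, d(B,C) = 0.3505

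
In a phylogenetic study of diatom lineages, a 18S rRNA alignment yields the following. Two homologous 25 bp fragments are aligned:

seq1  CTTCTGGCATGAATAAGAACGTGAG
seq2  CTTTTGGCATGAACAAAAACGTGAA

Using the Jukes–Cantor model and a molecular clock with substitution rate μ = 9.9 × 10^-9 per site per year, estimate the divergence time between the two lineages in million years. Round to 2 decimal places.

9.09

The sequences differ at 4 of 25 sites (4, 14, 17, 25), so p = 4/25 = 0.16.
d = −(3/4) ln(1 − 4p/3) = −0.75 ln(1 − 0.213333) = −0.75 ln(0.786667)
  = −0.75 × (-0.239950) = 0.179963 substitutions/site.
Under a molecular clock d = 2μt, so t = d/(2μ) = 0.179963 / (2 × 9.9 × 10^-9) = 9.09 million years.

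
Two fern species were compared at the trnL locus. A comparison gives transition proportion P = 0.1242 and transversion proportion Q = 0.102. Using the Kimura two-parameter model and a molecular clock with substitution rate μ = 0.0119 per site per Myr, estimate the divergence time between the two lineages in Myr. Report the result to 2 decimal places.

Under the Kimura two-parameter model, d = −½ ln(1 − 2P − Q) − ¼ ln(1 − 2Q).
1 − 2P − Q = 0.6496, giving −½ ln(0.6496) = 0.215699.
1 − 2Q = 0.796, giving −¼ ln(0.796) = 0.057039.
d = 0.215699 + 0.057039 = 0.272738.
Under a molecular clock d = 2μt, so t = d/(2μ) = 0.272738 / (2 × 0.0119) = 11.46 Myr.

11.46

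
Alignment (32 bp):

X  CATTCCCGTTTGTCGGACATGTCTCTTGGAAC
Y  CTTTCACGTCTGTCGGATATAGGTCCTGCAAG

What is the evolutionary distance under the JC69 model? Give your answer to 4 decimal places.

The sequences differ at 10 of 32 sites (2, 6, 10, 18, 21, 22, 23, 26, 29, 32), so p = 10/32 = 0.3125.
d = −(3/4) ln(1 − 4p/3) = −0.75 ln(1 − 0.416667) = −0.75 ln(0.583333)
  = −0.75 × (-0.538997) = 0.404248 substitutions/site.

0.4042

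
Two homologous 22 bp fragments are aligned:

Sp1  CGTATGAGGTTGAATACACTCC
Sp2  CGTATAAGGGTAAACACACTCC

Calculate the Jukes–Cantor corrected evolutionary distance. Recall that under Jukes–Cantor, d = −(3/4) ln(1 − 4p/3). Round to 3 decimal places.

0.208

The sequences differ at 4 of 22 sites (6, 10, 12, 15), so p = 4/22 ≈ 0.181818.
d = −(3/4) ln(1 − 4p/3) = −0.75 ln(1 − 0.242424) = −0.75 ln(0.757576)
  = −0.75 × (-0.277631) = 0.208223 substitutions/site.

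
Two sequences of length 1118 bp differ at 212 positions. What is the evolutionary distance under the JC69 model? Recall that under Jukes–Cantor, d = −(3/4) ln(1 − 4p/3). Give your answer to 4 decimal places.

p = 212/1118 ≈ 0.189624.
d = −(3/4) ln(1 − 4p/3) = −0.75 ln(1 − 0.252832) = −0.75 ln(0.747168)
  = −0.75 × (-0.291465) = 0.218599 substitutions/site.

0.2186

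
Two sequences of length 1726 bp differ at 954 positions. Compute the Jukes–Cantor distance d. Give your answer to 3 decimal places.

1.002

p = 954/1726 ≈ 0.552723.
d = −(3/4) ln(1 − 4p/3) = −0.75 ln(1 − 0.736964) = −0.75 ln(0.263036)
  = −0.75 × (-1.335464) = 1.001598 substitutions/site.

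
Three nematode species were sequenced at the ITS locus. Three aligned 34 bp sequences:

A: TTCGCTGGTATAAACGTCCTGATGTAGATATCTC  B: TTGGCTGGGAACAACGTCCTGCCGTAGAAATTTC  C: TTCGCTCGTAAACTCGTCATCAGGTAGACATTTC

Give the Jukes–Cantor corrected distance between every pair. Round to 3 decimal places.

d(A,B) = 0.282, d(A,C) = 0.326, d(B,C) = 0.423

A–B: 8/34 sites differ → p ≈ 0.235294, d = −0.75 ln(1 − 0.313725) = 0.282358 ≈ 0.282.
A–C: 9/34 sites differ → p ≈ 0.264706, d = −0.75 ln(1 − 0.352941) = 0.326488 ≈ 0.326.
B–C: 11/34 sites differ → p ≈ 0.323529, d = −0.75 ln(1 − 0.431372) = 0.423397 ≈ 0.423.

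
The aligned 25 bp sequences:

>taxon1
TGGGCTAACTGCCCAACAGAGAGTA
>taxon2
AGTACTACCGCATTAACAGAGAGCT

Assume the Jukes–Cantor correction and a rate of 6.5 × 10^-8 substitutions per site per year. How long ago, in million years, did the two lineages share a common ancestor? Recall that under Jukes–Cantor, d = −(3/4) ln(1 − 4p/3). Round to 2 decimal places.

The sequences differ at 11 of 25 sites, so p = 11/25 = 0.44.
d = −(3/4) ln(1 − 4p/3) = −0.75 ln(1 − 0.586667) = −0.75 ln(0.413333)
  = −0.75 × (-0.883502) = 0.662627 substitutions/site.
Under a molecular clock d = 2μt, so t = d/(2μ) = 0.662627 / (2 × 6.5 × 10^-8) = 5.10 million years.

5.10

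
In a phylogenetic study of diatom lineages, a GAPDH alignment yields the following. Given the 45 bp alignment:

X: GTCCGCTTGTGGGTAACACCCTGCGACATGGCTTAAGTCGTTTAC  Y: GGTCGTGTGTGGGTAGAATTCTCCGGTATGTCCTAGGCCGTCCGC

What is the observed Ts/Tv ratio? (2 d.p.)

2.60

Transitions are A↔G and C↔T; transversions are all other mismatches.
Transitions: 13. Transversions: 5.
R = 13/5 = 2.60.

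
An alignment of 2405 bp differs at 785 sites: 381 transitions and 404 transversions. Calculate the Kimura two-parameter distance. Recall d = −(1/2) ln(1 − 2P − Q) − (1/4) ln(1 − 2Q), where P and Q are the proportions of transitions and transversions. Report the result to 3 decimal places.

P = 381/2405 ≈ 0.15842 and Q = 404/2405 ≈ 0.167983.
Under the Kimura two-parameter model, d = −½ ln(1 − 2P − Q) − ¼ ln(1 − 2Q).
1 − 2P − Q = 0.515177, giving −½ ln(0.515177) = 0.331622.
1 − 2Q = 0.664034, giving −¼ ln(0.664034) = 0.102355.
d = 0.331622 + 0.102355 = 0.433977.

0.434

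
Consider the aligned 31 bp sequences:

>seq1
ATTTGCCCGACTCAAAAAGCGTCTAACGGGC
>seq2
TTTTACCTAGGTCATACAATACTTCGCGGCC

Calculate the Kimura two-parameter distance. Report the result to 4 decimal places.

1.0347

Of 31 sites, 10 differences are transitions and 6 are transversions, so P = 10/31 ≈ 0.322581 and Q = 6/31 ≈ 0.193548.
Under the Kimura two-parameter model, d = −½ ln(1 − 2P − Q) − ¼ ln(1 − 2Q).
1 − 2P − Q = 0.16129, giving −½ ln(0.16129) = 0.912276.
1 − 2Q = 0.612904, giving −¼ ln(0.612904) = 0.122387.
d = 0.912276 + 0.122387 = 1.034663.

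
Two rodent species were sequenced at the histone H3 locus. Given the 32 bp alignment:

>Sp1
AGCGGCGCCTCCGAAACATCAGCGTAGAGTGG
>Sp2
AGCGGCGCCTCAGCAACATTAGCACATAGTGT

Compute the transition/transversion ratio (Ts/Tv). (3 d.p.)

0.750

Transitions are A↔G and C↔T; transversions are all other mismatches.
Transitions: 3. Transversions: 4.
R = 3/4 = 0.750.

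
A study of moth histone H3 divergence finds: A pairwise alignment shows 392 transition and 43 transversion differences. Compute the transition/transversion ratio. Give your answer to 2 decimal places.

R = 392/43 = 9.116279… ≈ 9.12 (to 2 d.p.).

9.12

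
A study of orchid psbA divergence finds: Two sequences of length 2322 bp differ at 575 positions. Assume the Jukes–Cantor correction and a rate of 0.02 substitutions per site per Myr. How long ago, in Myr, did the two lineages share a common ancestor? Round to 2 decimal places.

7.51

p = 575/2322 ≈ 0.247631.
d = −(3/4) ln(1 − 4p/3) = −0.75 ln(1 − 0.330175) = −0.75 ln(0.669825)
  = −0.75 × (-0.400739) = 0.300554 substitutions/site.
Under a molecular clock d = 2μt, so t = d/(2μ) = 0.300554 / (2 × 0.02) = 7.51 Myr.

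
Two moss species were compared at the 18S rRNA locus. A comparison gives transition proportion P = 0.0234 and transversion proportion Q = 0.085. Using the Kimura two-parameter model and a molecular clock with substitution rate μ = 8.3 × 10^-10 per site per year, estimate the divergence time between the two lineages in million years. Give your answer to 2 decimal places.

70.63

Under the Kimura two-parameter model, d = −½ ln(1 − 2P − Q) − ¼ ln(1 − 2Q).
1 − 2P − Q = 0.8682, giving −½ ln(0.8682) = 0.070667.
1 − 2Q = 0.83, giving −¼ ln(0.83) = 0.046582.
d = 0.070667 + 0.046582 = 0.117249.
Under a molecular clock d = 2μt, so t = d/(2μ) = 0.117249 / (2 × 8.3 × 10^-10) = 70.63 million years.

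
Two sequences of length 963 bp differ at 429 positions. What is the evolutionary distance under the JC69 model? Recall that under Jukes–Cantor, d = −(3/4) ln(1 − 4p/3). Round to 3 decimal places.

p = 429/963 ≈ 0.445483.
d = −(3/4) ln(1 − 4p/3) = −0.75 ln(1 − 0.593977) = −0.75 ln(0.406023)
  = −0.75 × (-0.901345) = 0.676009 substitutions/site.

0.676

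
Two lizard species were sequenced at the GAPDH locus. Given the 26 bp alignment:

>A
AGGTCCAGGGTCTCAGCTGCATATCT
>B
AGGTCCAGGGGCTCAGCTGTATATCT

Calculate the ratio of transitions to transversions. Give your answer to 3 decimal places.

Transitions are A↔G and C↔T; transversions are all other mismatches.
Transitions: 1. Transversions: 1.
R = 1/1 = 1.000.

1.000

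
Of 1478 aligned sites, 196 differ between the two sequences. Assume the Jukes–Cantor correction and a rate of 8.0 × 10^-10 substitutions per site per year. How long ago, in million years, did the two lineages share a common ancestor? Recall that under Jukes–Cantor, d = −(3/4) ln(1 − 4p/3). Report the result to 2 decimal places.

91.21

p = 196/1478 ≈ 0.132612.
d = −(3/4) ln(1 − 4p/3) = −0.75 ln(1 − 0.176816) = −0.75 ln(0.823184)
  = −0.75 × (-0.194576) = 0.145932 substitutions/site.
Under a molecular clock d = 2μt, so t = d/(2μ) = 0.145932 / (2 × 8.0 × 10^-10) = 91.21 million years.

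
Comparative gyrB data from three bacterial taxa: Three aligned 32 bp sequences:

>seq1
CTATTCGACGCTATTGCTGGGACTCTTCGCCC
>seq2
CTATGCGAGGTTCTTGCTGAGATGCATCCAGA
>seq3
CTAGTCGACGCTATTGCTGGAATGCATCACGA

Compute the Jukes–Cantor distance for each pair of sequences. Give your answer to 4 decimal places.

d(seq1,seq2) = 0.5199, d(seq1,seq3) = 0.3041, d(seq2,seq3) = 0.3525

seq1–seq2: 12/32 sites differ → p = 0.375, d = −0.75 ln(1 − 0.5) = 0.519860 ≈ 0.5199.
seq1–seq3: 8/32 sites differ → p = 0.25, d = −0.75 ln(1 − 0.333333) = 0.304098 ≈ 0.3041.
seq2–seq3: 9/32 sites differ → p = 0.28125, d = −0.75 ln(1 − 0.375) = 0.352503 ≈ 0.3525.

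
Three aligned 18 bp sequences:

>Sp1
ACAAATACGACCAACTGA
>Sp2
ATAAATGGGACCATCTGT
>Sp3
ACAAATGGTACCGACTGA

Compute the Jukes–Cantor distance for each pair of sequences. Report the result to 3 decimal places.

d(Sp1,Sp2) = 0.347, d(Sp1,Sp3) = 0.264, d(Sp2,Sp3) = 0.347

Sp1–Sp2: 5/18 sites differ → p ≈ 0.277778, d = −0.75 ln(1 − 0.370371) = 0.346968 ≈ 0.347.
Sp1–Sp3: 4/18 sites differ → p ≈ 0.222222, d = −0.75 ln(1 − 0.296296) = 0.263548 ≈ 0.264.
Sp2–Sp3: 5/18 sites differ → p ≈ 0.277778, d = −0.75 ln(1 − 0.370371) = 0.346968 ≈ 0.347.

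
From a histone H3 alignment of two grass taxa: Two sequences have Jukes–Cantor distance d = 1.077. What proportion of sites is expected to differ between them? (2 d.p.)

0.57

p = (3/4)(1 − e^(−4d/3)) = 0.75 × (1 − e^(-1.436)) = 0.75 × (1 − 0.237877) = 0.571592.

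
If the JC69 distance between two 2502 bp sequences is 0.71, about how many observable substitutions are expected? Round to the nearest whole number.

1148

Invert JC69: p = (3/4)(1 − e^(−4d/3)) = 0.75 × (1 − e^(-0.946667)) = 0.75 × (1 − 0.388032) = 0.458976.
Expected differing sites = pL ≈ 0.458976 × 2502 = 1148.357952 ≈ 1148.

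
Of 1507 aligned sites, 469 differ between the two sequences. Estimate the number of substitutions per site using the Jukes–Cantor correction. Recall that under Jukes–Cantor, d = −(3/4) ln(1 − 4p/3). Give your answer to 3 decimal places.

0.402

p = 469/1507 ≈ 0.311214.
d = −(3/4) ln(1 − 4p/3) = −0.75 ln(1 − 0.414952) = −0.75 ln(0.585048)
  = −0.75 × (-0.536061) = 0.402046 substitutions/site.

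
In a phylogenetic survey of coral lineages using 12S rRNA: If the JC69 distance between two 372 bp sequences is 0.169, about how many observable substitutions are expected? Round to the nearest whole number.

56

Invert JC69: p = (3/4)(1 − e^(−4d/3)) = 0.75 × (1 − e^(-0.225333)) = 0.75 × (1 − 0.798250) = 0.151313.
Expected differing sites = pL ≈ 0.151313 × 372 = 56.288436 ≈ 56.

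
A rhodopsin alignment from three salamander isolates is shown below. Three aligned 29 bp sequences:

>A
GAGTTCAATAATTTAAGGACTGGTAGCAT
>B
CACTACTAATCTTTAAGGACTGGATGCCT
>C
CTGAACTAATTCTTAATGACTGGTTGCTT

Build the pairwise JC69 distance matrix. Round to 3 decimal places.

A–B: 10/29 sites differ → p ≈ 0.344828, d = −0.75 ln(1 − 0.459771) = 0.461822 ≈ 0.462.
A–C: 12/29 sites differ → p ≈ 0.413793, d = −0.75 ln(1 − 0.551724) = 0.601760 ≈ 0.602.
B–C: 8/29 sites differ → p ≈ 0.275862, d = −0.75 ln(1 − 0.367816) = 0.343931 ≈ 0.344.

d(A,B) = 0.462, d(A,C) = 0.602, d(B,C) = 0.344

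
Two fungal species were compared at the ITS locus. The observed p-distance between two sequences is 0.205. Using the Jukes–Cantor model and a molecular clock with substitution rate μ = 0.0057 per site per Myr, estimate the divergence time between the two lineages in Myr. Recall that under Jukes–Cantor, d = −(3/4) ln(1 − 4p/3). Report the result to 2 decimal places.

21.01

d = −(3/4) ln(1 − 4p/3) = −0.75 ln(1 − 0.273333) = −0.75 ln(0.726667)
  = −0.75 × (-0.319287) = 0.239465 substitutions/site.
Under a molecular clock d = 2μt, so t = d/(2μ) = 0.239465 / (2 × 0.0057) = 21.01 Myr.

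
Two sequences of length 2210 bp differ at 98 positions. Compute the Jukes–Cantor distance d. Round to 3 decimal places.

p = 98/2210 ≈ 0.044344.
d = −(3/4) ln(1 − 4p/3) = −0.75 ln(1 − 0.059125) = −0.75 ln(0.940875)
  = −0.75 × (-0.060945) = 0.045709 substitutions/site.

0.046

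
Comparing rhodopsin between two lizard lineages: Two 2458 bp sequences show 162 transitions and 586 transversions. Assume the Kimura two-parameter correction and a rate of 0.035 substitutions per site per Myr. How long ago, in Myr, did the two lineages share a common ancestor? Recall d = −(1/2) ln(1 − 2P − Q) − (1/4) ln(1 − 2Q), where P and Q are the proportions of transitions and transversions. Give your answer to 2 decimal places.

5.62

P = 162/2458 ≈ 0.065907 and Q = 586/2458 ≈ 0.238405.
Under the Kimura two-parameter model, d = −½ ln(1 − 2P − Q) − ¼ ln(1 − 2Q).
1 − 2P − Q = 0.629781, giving −½ ln(0.629781) = 0.231192.
1 − 2Q = 0.52319, giving −¼ ln(0.52319) = 0.161953.
d = 0.231192 + 0.161953 = 0.393145.
Under a molecular clock d = 2μt, so t = d/(2μ) = 0.393145 / (2 × 0.035) = 5.62 Myr.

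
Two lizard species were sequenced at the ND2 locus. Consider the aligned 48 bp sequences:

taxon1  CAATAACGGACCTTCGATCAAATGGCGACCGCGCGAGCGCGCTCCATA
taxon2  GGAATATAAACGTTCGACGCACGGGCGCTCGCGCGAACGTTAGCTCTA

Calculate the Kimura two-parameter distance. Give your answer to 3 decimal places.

0.714

Of 48 sites, 9 differences are transitions and 13 are transversions, so P = 9/48 = 0.1875 and Q = 13/48 ≈ 0.270833.
Under the Kimura two-parameter model, d = −½ ln(1 − 2P − Q) − ¼ ln(1 − 2Q).
1 − 2P − Q = 0.354167, giving −½ ln(0.354167) = 0.518993.
1 − 2Q = 0.458334, giving −¼ ln(0.458334) = 0.195039.
d = 0.518993 + 0.195039 = 0.714032.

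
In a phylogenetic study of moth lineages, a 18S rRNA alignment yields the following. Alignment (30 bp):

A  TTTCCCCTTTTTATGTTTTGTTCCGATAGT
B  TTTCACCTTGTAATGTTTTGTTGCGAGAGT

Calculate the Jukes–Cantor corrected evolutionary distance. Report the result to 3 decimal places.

0.188

The sequences differ at 5 of 30 sites (5, 10, 12, 23, 27), so p = 5/30 ≈ 0.166667.
d = −(3/4) ln(1 − 4p/3) = −0.75 ln(1 − 0.222223) = −0.75 ln(0.777777)
  = −0.75 × (-0.251315) = 0.188486 substitutions/site.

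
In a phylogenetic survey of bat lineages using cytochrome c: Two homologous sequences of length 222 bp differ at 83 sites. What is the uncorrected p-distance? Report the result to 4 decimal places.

p = 83/222 = 0.373873… ≈ 0.3739 (to 4 d.p.).

0.3739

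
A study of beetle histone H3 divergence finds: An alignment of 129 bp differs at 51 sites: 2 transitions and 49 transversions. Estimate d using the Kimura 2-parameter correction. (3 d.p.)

P = 2/129 ≈ 0.015504 and Q = 49/129 ≈ 0.379845.
Under the Kimura two-parameter model, d = −½ ln(1 − 2P − Q) − ¼ ln(1 − 2Q).
1 − 2P − Q = 0.589147, giving −½ ln(0.589147) = 0.264540.
1 − 2Q = 0.24031, giving −¼ ln(0.24031) = 0.356456.
d = 0.264540 + 0.356456 = 0.620996.

0.621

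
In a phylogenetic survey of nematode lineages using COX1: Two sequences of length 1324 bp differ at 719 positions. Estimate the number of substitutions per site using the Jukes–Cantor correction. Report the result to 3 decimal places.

0.966

p = 719/1324 ≈ 0.543051.
d = −(3/4) ln(1 − 4p/3) = −0.75 ln(1 − 0.724068) = −0.75 ln(0.275932)
  = −0.75 × (-1.287601) = 0.965701 substitutions/site.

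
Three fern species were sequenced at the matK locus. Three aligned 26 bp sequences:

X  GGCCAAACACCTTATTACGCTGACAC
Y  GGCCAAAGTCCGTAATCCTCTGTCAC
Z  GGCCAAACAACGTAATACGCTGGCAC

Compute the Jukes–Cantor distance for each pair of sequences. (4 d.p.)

d(X,Y) = 0.3335, d(X,Z) = 0.1722, d(Y,Z) = 0.2758

X–Y: 7/26 sites differ → p ≈ 0.269231, d = −0.75 ln(1 − 0.358975) = 0.333515 ≈ 0.3335.
X–Z: 4/26 sites differ → p ≈ 0.153846, d = −0.75 ln(1 − 0.205128) = 0.172181 ≈ 0.1722.
Y–Z: 6/26 sites differ → p ≈ 0.230769, d = −0.75 ln(1 − 0.307692) = 0.275793 ≈ 0.2758.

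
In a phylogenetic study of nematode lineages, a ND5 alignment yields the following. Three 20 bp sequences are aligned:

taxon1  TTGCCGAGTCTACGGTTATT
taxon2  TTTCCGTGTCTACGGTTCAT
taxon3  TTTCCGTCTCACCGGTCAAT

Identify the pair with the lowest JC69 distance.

taxon1 and taxon2

taxon1–taxon2: 4/20 differ, p = 0.200, d = 0.233.
taxon1–taxon3: 7/20 differ, p = 0.350, d = 0.471.
taxon2–taxon3: 5/20 differ, p = 0.250, d = 0.304.
The smallest distance is between taxon1 and taxon2.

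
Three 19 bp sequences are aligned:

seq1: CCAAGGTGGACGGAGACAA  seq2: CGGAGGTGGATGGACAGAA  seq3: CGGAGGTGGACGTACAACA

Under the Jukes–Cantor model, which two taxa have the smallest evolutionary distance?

seq1–seq2: 5/19 differ, p = 0.263, d = 0.324.
seq1–seq3: 6/19 differ, p = 0.316, d = 0.410.
seq2–seq3: 4/19 differ, p = 0.211, d = 0.247.
The smallest distance is between seq2 and seq3.

seq2 and seq3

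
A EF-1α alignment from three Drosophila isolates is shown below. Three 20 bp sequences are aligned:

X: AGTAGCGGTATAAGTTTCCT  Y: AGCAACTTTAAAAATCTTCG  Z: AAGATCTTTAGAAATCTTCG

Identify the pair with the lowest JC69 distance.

Y and Z

X–Y: 9/20 differ, p = 0.450, d = 0.687.
X–Z: 10/20 differ, p = 0.500, d = 0.824.
Y–Z: 4/20 differ, p = 0.200, d = 0.233.
The smallest distance is between Y and Z.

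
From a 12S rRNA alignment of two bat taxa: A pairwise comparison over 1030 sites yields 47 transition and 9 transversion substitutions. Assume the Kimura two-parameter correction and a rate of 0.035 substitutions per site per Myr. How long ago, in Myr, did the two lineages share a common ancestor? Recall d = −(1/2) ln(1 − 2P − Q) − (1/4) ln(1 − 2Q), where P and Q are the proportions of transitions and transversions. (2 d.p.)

P = 47/1030 ≈ 0.045631 and Q = 9/1030 ≈ 0.008738.
Under the Kimura two-parameter model, d = −½ ln(1 − 2P − Q) − ¼ ln(1 − 2Q).
1 − 2P − Q = 0.9, giving −½ ln(0.9) = 0.052680.
1 − 2Q = 0.982524, giving −¼ ln(0.982524) = 0.004408.
d = 0.052680 + 0.004408 = 0.057088.
Under a molecular clock d = 2μt, so t = d/(2μ) = 0.057088 / (2 × 0.035) = 0.82 Myr.

0.82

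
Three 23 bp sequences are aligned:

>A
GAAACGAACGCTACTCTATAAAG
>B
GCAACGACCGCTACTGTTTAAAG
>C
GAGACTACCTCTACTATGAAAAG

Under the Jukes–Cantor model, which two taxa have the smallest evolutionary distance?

A–B: 4/23 differ, p = 0.174, d = 0.198.
A–C: 7/23 differ, p = 0.304, d = 0.390.
B–C: 7/23 differ, p = 0.304, d = 0.390.
The smallest distance is between A and B.

A and B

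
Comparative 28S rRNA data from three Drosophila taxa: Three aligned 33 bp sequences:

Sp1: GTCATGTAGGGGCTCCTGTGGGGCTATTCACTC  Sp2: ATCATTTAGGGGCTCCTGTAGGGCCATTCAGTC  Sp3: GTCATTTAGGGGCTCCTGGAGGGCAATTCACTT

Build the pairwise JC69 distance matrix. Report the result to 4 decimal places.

Sp1–Sp2: 5/33 sites differ → p ≈ 0.151515, d = −0.75 ln(1 − 0.20202) = 0.169254 ≈ 0.1693.
Sp1–Sp3: 5/33 sites differ → p ≈ 0.151515, d = −0.75 ln(1 − 0.20202) = 0.169254 ≈ 0.1693.
Sp2–Sp3: 5/33 sites differ → p ≈ 0.151515, d = −0.75 ln(1 − 0.20202) = 0.169254 ≈ 0.1693.

d(Sp1,Sp2) = 0.1693, d(Sp1,Sp3) = 0.1693, d(Sp2,Sp3) = 0.1693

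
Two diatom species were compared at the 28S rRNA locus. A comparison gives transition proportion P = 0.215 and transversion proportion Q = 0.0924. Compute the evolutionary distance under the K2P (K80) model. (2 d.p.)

0.42

Under the Kimura two-parameter model, d = −½ ln(1 − 2P − Q) − ¼ ln(1 − 2Q).
1 − 2P − Q = 0.4776, giving −½ ln(0.4776) = 0.369491.
1 − 2Q = 0.8152, giving −¼ ln(0.8152) = 0.051080.
d = 0.369491 + 0.051080 = 0.420571.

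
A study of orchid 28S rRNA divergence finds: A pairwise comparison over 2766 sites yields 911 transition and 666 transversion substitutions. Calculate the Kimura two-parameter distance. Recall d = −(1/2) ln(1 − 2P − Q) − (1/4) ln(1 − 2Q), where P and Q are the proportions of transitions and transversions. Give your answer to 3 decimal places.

P = 911/2766 ≈ 0.329356 and Q = 666/2766 ≈ 0.240781.
Under the Kimura two-parameter model, d = −½ ln(1 − 2P − Q) − ¼ ln(1 − 2Q).
1 − 2P − Q = 0.100507, giving −½ ln(0.100507) = 1.148764.
1 − 2Q = 0.518438, giving −¼ ln(0.518438) = 0.164234.
d = 1.148764 + 0.164234 = 1.312998.

1.313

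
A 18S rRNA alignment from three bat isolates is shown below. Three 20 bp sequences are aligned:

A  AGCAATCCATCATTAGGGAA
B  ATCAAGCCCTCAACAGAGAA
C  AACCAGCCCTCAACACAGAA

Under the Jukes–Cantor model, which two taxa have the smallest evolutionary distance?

A–B: 6/20 differ, p = 0.300, d = 0.383.
A–C: 8/20 differ, p = 0.400, d = 0.572.
B–C: 3/20 differ, p = 0.150, d = 0.167.
The smallest distance is between B and C.

B and C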